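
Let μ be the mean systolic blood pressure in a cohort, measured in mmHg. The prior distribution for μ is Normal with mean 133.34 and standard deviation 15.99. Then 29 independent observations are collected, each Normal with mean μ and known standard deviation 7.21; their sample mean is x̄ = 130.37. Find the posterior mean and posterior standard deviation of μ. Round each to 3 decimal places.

Prior precision 1/τ₀² = 1/15.99² = 0.00391114; data precision n/σ² = 29/7.21² = 0.557863.
Posterior precision = 0.00391114 + 0.557863 = 0.561774, giving posterior SD = 1/√0.561774 = 1.334.
Posterior mean = (0.00391114·133.34 + 0.557863·130.37) / 0.561774 = 130.391.

Posterior mean ≈ 130.391; posterior SD ≈ 1.334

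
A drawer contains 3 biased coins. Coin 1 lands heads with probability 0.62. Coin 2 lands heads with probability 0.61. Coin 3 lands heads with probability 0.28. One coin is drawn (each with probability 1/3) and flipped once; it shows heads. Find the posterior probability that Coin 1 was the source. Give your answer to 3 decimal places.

P(heads|C1) = 0.62; P(heads|C2) = 0.61; P(heads|C3) = 0.28.
Prior × likelihood for each source: 0.333333·0.62=0.2067, 0.333333·0.61=0.2033, 0.333333·0.28=0.09333. Summing gives P(heads) = 0.50333.
P(Coin 1 | heads) = 0.2067 / 0.50333 = 0.411.

Posterior probability ≈ 0.411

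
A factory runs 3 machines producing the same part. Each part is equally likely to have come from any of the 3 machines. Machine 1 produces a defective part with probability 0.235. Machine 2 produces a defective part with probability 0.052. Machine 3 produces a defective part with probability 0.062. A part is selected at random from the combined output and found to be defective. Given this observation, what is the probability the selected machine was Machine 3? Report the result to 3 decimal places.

Tabulate prior·likelihood by source: [1] prior 0.333333, lik 0.235, product 0.07833; [2] prior 0.333333, lik 0.052, product 0.01733; [3] prior 0.333333, lik 0.062, product 0.02067.
Normalizing constant = 0.11633; the posterior for Machine 3 is its product over the sum, 0.02067/0.11633 = 0.178.

Posterior probability ≈ 0.178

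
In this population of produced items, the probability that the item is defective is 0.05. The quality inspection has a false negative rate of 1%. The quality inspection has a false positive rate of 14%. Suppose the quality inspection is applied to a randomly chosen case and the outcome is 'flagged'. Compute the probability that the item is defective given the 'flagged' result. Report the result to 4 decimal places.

Write H for 'the item is defective'. Prior odds H:¬H = 0.05/0.95 = 0.052632. For the 'flagged' outcome, the likelihood ratio is 0.99/0.14 = 7.0714.
Posterior odds = 0.052632 × 7.0714 = 0.37218, so P(H|E) = 0.37218/(1+0.37218) = 0.2712.

P(H | E) ≈ 0.2712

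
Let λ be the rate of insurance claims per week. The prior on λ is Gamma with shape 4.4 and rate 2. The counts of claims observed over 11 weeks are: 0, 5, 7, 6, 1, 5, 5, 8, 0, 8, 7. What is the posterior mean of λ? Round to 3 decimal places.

Posterior mean ≈ 4.338

Total count ∑xᵢ = 52 over n = 11 weeks.
Gamma is conjugate to the Poisson likelihood: posterior is Gamma(shape = 4.4+52 = 56.4, rate = 2+11 = 13).
E[λ | data] = 56.4/13 = 4.338.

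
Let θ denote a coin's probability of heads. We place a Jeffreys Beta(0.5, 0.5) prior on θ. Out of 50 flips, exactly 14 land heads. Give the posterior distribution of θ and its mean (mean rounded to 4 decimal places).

Posterior: Beta(14.5, 36.5); mean ≈ 0.2843

Observing 14 successes and 36 failures updates Beta(0.5, 0.5) by adding the success and failure counts to the two shape parameters: α = 0.5+14 = 14.5, β = 0.5+36 = 36.5.
Posterior mean = α/(α+β) = 14.5/51 = 0.2843.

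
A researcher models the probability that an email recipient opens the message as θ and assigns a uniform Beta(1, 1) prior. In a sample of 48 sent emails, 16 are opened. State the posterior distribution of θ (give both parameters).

The binomial likelihood is conjugate to the Beta prior: with 16 successes and 32 failures, the posterior is Beta(1+16, 1+32) = Beta(17, 33).

Posterior: Beta(17, 33)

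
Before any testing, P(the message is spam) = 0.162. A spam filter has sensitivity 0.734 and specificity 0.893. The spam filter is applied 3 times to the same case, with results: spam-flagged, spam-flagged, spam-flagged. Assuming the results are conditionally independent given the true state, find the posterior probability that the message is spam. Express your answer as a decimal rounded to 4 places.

Posterior P(H) ≈ 0.9842

With H the event that the message is spam, the joint likelihood of the observed sequence is P(data|H) = 0.734·0.734·0.734 = 0.39545 and P(data|¬H) = 0.107·0.107·0.107 = 0.0012250.
Bayes: P(H|data) = 0.162·0.39545 / (0.162·0.39545 + 0.838·0.0012250) = 0.064062/0.065089 = 0.9842.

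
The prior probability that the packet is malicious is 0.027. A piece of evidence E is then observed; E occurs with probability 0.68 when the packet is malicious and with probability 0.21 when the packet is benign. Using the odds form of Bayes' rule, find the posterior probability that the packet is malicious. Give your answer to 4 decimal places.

Prior odds = 0.027/(1−0.027) = 0.027749.
Likelihood ratio for E = 0.68/0.21 = 3.2381.
Posterior odds = prior odds × LR = 0.089855.
Posterior probability = odds/(1+odds) = 0.089855/1.0899 = 0.0824.

Posterior probability ≈ 0.0824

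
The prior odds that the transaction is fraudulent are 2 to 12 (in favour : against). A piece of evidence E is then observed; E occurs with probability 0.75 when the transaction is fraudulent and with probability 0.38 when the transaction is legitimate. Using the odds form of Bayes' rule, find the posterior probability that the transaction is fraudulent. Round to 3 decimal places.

Prior odds = 2/12 = 0.16667. In log-odds, ln(0.16667) = -1.7918.
Add log likelihood ratio: ln(1.9737) = 0.67990.
Posterior log-odds = -1.1119, so posterior odds = exp(-1.1119) = 0.32895. Converting, P(H|E) = 0.32895/1.3289 = 0.248.

Posterior probability ≈ 0.248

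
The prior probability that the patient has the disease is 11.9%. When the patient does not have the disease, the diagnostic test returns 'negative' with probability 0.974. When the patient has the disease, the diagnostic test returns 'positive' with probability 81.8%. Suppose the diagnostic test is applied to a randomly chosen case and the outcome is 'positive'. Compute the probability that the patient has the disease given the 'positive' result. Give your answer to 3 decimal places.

Write H for 'the patient has the disease'. Prior odds H:¬H = 0.119/0.881 = 0.13507. For the 'positive' outcome, the likelihood ratio is 0.818/0.026 = 31.462.
Posterior odds = 0.13507 × 31.462 = 4.2496, so P(H|E) = 4.2496/(1+4.2496) = 0.810.

P(H | E) ≈ 0.810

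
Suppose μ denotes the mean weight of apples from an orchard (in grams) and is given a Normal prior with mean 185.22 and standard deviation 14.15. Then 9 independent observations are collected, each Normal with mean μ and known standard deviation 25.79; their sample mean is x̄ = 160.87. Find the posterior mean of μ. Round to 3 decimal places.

Posterior mean ≈ 167.435

With known σ, the Normal prior is conjugate. Weight on the data is w = (n/σ²)/(n/σ² + 1/τ₀²) = 0.0135313/(0.0135313+0.00499444) = 0.73041.
Posterior mean = w·x̄ + (1−w)·μ₀ = 0.73041·160.87 + 0.26959·185.22 = 167.435.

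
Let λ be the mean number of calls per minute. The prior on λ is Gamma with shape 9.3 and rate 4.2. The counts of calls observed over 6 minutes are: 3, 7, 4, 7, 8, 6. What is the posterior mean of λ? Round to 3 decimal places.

Posterior mean ≈ 4.343

Total count ∑xᵢ = 35 over n = 6 minutes.
Gamma is conjugate to the Poisson likelihood: posterior is Gamma(shape = 9.3+35 = 44.3, rate = 4.2+6 = 10.2).
E[λ | data] = 44.3/10.2 = 4.343.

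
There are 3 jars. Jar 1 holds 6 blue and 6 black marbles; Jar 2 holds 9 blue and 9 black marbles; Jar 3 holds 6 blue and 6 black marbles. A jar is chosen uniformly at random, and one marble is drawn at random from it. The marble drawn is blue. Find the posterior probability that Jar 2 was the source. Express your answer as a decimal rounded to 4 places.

Posterior probability ≈ 0.3333

P(blue|Jar 1) = 0.5; P(blue|Jar 2) = 0.5; P(blue|Jar 3) = 0.5.
Prior × likelihood for each source: 0.333333·0.5=0.1667, 0.333333·0.5=0.1667, 0.333333·0.5=0.1667. Summing gives P(blue) = 0.50000.
P(Jar 2 | blue) = 0.1667 / 0.50000 = 0.3333.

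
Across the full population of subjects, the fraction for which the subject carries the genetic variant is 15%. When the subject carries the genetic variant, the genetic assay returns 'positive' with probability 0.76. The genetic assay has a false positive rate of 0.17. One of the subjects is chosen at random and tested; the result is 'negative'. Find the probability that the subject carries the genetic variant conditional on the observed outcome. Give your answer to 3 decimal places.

Let H be the event that the subject carries the genetic variant. P(H) = 0.15, so P(¬H) = 0.85. With E the 'negative' result, P(E|H) = 0.24 and P(E|¬H) = 0.83.
P(E) = 0.24·0.15 + 0.83·0.85 = 0.036000 + 0.70550 = 0.74150.
By Bayes' theorem, P(H|E) = 0.036000 / 0.74150 = 0.049.

P(H | E) ≈ 0.049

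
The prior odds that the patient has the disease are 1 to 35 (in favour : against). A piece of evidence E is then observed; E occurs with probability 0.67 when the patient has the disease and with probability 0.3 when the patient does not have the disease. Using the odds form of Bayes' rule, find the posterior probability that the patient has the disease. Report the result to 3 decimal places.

Posterior probability ≈ 0.060

Prior odds = 1/35 = 0.028571.
Likelihood ratio for E = 0.67/0.3 = 2.2333.
Posterior odds = prior odds × LR = 0.063810.
Posterior probability = odds/(1+odds) = 0.063810/1.0638 = 0.060.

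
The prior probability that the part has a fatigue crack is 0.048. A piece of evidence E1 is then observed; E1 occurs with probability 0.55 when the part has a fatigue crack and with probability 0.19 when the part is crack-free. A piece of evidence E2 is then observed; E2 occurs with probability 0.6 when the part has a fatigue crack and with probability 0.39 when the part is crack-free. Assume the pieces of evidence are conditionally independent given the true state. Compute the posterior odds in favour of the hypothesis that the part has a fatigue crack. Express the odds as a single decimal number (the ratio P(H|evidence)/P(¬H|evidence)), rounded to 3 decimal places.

Posterior odds ≈ 0.225

Prior odds = 0.048/(1−0.048) = 0.050420.
Likelihood ratio for E1 = 0.55/0.19 = 2.8947.
Likelihood ratio for E2 = 0.6/0.39 = 1.5385.
Posterior odds = prior odds × LR₁ × LR₂ = 0.22454.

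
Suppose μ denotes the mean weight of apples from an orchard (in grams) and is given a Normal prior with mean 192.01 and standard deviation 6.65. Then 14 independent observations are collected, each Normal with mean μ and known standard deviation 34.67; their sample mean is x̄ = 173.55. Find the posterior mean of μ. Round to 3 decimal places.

Posterior mean ≈ 185.734

With known σ, the Normal prior is conjugate. Weight on the data is w = (n/σ²)/(n/σ² + 1/τ₀²) = 0.0116472/(0.0116472+0.0226129) = 0.33996.
Posterior mean = w·x̄ + (1−w)·μ₀ = 0.33996·173.55 + 0.66004·192.01 = 185.734.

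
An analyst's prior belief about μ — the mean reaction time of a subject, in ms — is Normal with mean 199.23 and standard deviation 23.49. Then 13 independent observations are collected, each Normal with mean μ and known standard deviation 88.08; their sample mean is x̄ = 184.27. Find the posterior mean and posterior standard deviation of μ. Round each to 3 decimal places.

With known σ, the Normal prior is conjugate. Weight on the data is w = (n/σ²)/(n/σ² + 1/τ₀²) = 0.00167567/(0.00167567+0.00181232) = 0.48041.
Posterior mean = w·x̄ + (1−w)·μ₀ = 0.48041·184.27 + 0.51959·199.23 = 192.043. Posterior variance = 1/(0.00167567+0.00181232) = 286.698, so SD = 16.932.

Posterior mean ≈ 192.043; posterior SD ≈ 16.932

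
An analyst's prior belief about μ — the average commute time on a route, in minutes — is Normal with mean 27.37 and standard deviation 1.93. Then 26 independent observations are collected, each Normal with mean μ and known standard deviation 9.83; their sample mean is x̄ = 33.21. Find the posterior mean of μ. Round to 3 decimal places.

Prior precision 1/τ₀² = 1/1.93² = 0.268464; data precision n/σ² = 26/9.83² = 0.269071.
Posterior precision = 0.268464 + 0.269071 = 0.537534.
Posterior mean = (0.268464·27.37 + 0.269071·33.21) / 0.537534 = 30.293.

Posterior mean ≈ 30.293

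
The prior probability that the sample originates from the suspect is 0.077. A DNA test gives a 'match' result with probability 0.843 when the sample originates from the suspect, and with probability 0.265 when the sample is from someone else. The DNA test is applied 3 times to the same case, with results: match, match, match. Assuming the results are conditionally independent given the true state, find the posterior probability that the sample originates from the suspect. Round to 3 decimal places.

With H the event that the sample originates from the suspect, the joint likelihood of the observed sequence is P(data|H) = 0.843·0.843·0.843 = 0.59908 and P(data|¬H) = 0.265·0.265·0.265 = 0.018610.
Bayes: P(H|data) = 0.077·0.59908 / (0.077·0.59908 + 0.923·0.018610) = 0.046129/0.063306 = 0.7287.

Posterior P(H) ≈ 0.729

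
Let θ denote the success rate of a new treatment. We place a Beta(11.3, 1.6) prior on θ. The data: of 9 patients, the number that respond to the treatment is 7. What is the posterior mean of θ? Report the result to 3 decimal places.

Posterior mean ≈ 0.836

Observing 7 successes and 2 failures updates Beta(11.3, 1.6) by adding the success and failure counts to the two shape parameters: α = 11.3+7 = 18.3, β = 1.6+2 = 3.6.
E[θ | data] = 18.3/(18.3+3.6) = 0.836.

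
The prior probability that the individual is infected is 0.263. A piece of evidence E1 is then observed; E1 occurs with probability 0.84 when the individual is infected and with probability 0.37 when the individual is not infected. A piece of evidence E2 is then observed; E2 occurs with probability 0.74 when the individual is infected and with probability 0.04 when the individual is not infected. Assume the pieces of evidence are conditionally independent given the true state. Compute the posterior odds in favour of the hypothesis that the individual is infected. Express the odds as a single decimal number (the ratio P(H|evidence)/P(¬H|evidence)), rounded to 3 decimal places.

Prior odds = 0.263/(1−0.263) = 0.35685. In log-odds, ln(0.35685) = -1.0304.
Add log likelihood ratios: ln(2.2703) + ln(18.500) = 3.7377.
Posterior log-odds = 2.7072, so posterior odds = exp(2.7072) = 14.988.

Posterior odds ≈ 14.988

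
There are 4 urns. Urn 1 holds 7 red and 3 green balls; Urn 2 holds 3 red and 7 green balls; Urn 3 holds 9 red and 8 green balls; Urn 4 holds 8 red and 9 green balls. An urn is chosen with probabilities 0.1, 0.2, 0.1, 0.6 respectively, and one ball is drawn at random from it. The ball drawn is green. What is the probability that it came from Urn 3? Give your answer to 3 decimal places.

P(green|Urn 1) = 0.3; P(green|Urn 2) = 0.7; P(green|Urn 3) = 0.4706; P(green|Urn 4) = 0.5294.
Prior × likelihood for each source: 0.1·0.3=0.03000, 0.2·0.7=0.1400, 0.1·0.4706=0.04706, 0.6·0.5294=0.3176. Summing gives P(green) = 0.53471.
P(Urn 3 | green) = 0.04706 / 0.53471 = 0.088.

Posterior probability ≈ 0.088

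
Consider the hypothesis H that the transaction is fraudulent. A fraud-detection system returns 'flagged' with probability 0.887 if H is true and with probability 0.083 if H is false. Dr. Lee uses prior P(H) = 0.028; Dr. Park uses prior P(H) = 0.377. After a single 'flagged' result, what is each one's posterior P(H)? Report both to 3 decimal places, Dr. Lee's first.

P('+'|H) = 0.887, P('+'|¬H) = 0.083.
Dr. Lee: numerator 0.887·0.028 = 0.024836; evidence = 0.024836+0.083·0.972 = 0.10551; posterior = 0.235.
Dr. Park: numerator 0.887·0.377 = 0.33440; evidence = 0.33440+0.083·0.623 = 0.38611; posterior = 0.866.

Dr. Lee: 0.235; Dr. Park: 0.866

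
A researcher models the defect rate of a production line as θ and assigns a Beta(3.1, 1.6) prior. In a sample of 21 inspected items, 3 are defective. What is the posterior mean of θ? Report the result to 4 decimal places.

Posterior mean ≈ 0.2374

The binomial likelihood is conjugate to the Beta prior: with 3 successes and 18 failures, the posterior is Beta(3.1+3, 1.6+18) = Beta(6.1, 19.6).
Posterior mean = α/(α+β) = 6.1/25.7 = 0.2374.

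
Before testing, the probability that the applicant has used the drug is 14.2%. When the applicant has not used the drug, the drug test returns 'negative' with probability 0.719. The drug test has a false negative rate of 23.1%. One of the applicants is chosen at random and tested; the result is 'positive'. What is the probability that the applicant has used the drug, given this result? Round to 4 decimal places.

P(H | E) ≈ 0.3117

Let H be the event that the applicant has used the drug. P(H) = 0.142, so P(¬H) = 0.858. With E the 'positive' result, P(E|H) = 0.769 and P(E|¬H) = 0.281.
P(E) = 0.769·0.142 + 0.281·0.858 = 0.10920 + 0.24110 = 0.35030.
By Bayes' theorem, P(H|E) = 0.10920 / 0.35030 = 0.3117.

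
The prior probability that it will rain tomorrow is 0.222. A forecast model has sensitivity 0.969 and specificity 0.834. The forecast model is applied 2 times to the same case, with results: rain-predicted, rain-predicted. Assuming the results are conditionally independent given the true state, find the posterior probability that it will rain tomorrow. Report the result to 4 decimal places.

With H the event that it will rain tomorrow, the joint likelihood of the observed sequence is P(data|H) = 0.969·0.969 = 0.93896 and P(data|¬H) = 0.166·0.166 = 0.027556.
Bayes: P(H|data) = 0.222·0.93896 / (0.222·0.93896 + 0.778·0.027556) = 0.20845/0.22989 = 0.9067.

Posterior P(H) ≈ 0.9067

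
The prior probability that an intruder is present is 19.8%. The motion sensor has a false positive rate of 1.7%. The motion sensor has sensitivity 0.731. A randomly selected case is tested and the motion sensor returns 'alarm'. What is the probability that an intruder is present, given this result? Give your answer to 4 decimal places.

P(H | E) ≈ 0.9139

Let H be the event that an intruder is present. P(H) = 0.198, so P(¬H) = 0.802. With E the 'alarm' result, P(E|H) = 0.731 and P(E|¬H) = 0.017.
P(E) = 0.731·0.198 + 0.017·0.802 = 0.14474 + 0.013634 = 0.15837.
By Bayes' theorem, P(H|E) = 0.14474 / 0.15837 = 0.9139.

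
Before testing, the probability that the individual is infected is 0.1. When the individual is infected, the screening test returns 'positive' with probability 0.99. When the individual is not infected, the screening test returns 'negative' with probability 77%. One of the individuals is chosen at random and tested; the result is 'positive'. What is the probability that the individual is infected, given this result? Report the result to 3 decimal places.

P(H | E) ≈ 0.324

Let H be the event that the individual is infected. P(H) = 0.1, so P(¬H) = 0.9. With E the 'positive' result, P(E|H) = 0.99 and P(E|¬H) = 0.23.
P(E) = 0.99·0.1 + 0.23·0.9 = 0.099000 + 0.20700 = 0.30600.
By Bayes' theorem, P(H|E) = 0.099000 / 0.30600 = 0.324.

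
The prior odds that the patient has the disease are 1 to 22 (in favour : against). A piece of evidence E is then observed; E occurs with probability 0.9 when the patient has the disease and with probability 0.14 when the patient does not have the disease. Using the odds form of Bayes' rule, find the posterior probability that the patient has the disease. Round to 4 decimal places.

Prior odds = 1/22 = 0.045455. In log-odds, ln(0.045455) = -3.0910.
Add log likelihood ratio: ln(6.4286) = 1.8608.
Posterior log-odds = -1.2303, so posterior odds = exp(-1.2303) = 0.29221. Converting, P(H|E) = 0.29221/1.2922 = 0.2261.

Posterior probability ≈ 0.2261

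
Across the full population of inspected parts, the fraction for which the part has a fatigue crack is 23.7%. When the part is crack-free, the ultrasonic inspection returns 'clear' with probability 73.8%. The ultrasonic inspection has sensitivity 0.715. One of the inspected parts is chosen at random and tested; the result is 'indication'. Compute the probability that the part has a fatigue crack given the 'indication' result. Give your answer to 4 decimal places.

Let H be the event that the part has a fatigue crack. P(H) = 0.237, so P(¬H) = 0.763. With E the 'indication' result, P(E|H) = 0.715 and P(E|¬H) = 0.262.
P(E) = 0.715·0.237 + 0.262·0.763 = 0.16945 + 0.19991 = 0.36936.
By Bayes' theorem, P(H|E) = 0.16945 / 0.36936 = 0.4588.

P(H | E) ≈ 0.4588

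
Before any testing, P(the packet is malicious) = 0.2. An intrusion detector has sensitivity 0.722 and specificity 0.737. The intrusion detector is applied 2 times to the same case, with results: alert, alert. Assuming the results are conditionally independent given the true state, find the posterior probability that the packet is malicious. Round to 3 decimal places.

Posterior P(H) ≈ 0.653

With H the event that the packet is malicious, the joint likelihood of the observed sequence is P(data|H) = 0.722·0.722 = 0.52128 and P(data|¬H) = 0.263·0.263 = 0.069169.
Bayes: P(H|data) = 0.2·0.52128 / (0.2·0.52128 + 0.8·0.069169) = 0.10426/0.15959 = 0.6533.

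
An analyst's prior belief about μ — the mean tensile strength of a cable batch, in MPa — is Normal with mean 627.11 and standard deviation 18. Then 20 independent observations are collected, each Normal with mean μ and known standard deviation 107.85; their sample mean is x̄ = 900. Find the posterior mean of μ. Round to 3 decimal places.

With known σ, the Normal prior is conjugate. Weight on the data is w = (n/σ²)/(n/σ² + 1/τ₀²) = 0.00171945/(0.00171945+0.00308642) = 0.35778.
Posterior mean = w·x̄ + (1−w)·μ₀ = 0.35778·900 + 0.64222·627.11 = 724.745.

Posterior mean ≈ 724.745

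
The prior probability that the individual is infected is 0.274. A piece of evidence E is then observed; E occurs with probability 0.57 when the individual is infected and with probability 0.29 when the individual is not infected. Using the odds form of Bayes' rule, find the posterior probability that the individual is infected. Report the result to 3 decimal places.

Posterior probability ≈ 0.426

Prior odds = 0.274/(1−0.274) = 0.37741. In log-odds, ln(0.37741) = -0.97442.
Add log likelihood ratio: ln(1.9655) = 0.67576.
Posterior log-odds = -0.29867, so posterior odds = exp(-0.29867) = 0.74181. Converting, P(H|E) = 0.74181/1.7418 = 0.426.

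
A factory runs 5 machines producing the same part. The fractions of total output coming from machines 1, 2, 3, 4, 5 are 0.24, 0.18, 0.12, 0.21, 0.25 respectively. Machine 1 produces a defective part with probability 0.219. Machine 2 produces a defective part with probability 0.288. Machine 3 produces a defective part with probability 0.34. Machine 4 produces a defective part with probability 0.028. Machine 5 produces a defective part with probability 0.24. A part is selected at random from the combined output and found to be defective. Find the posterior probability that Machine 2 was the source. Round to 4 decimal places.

Posterior probability ≈ 0.2456

P(defective|M1) = 0.219; P(defective|M2) = 0.288; P(defective|M3) = 0.34; P(defective|M4) = 0.028; P(defective|M5) = 0.24.
Prior × likelihood for each source: 0.24·0.219=0.05256, 0.18·0.288=0.05184, 0.12·0.34=0.04080, 0.21·0.028=0.005880, 0.25·0.24=0.06000. Summing gives P(defective) = 0.21108.
P(Machine 2 | defective) = 0.05184 / 0.21108 = 0.2456.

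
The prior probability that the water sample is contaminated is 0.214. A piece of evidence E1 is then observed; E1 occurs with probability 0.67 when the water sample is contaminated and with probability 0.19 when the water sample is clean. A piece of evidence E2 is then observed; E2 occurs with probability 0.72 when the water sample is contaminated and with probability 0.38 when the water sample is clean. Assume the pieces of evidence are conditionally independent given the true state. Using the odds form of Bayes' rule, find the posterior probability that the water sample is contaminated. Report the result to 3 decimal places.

Posterior probability ≈ 0.645

Prior odds = 0.214/(1−0.214) = 0.27226. In log-odds, ln(0.27226) = -1.3010.
Add log likelihood ratios: ln(3.5263) + ln(1.8947) = 1.8993.
Posterior log-odds = 0.59835, so posterior odds = exp(0.59835) = 1.8191. Converting, P(H|E) = 1.8191/2.8191 = 0.645.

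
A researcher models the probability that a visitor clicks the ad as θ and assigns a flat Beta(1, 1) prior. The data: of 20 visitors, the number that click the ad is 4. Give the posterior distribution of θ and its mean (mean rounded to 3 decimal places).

The binomial likelihood is conjugate to the Beta prior: with 4 successes and 16 failures, the posterior is Beta(1+4, 1+16) = Beta(5, 17).
E[θ | data] = 5/(5+17) = 0.227.

Posterior: Beta(5, 17); mean ≈ 0.227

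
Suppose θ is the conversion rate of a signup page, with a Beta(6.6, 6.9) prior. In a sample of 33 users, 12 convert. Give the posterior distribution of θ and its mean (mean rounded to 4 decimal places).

Posterior: Beta(18.6, 27.9); mean ≈ 0.4000

The binomial likelihood is conjugate to the Beta prior: with 12 successes and 21 failures, the posterior is Beta(6.6+12, 6.9+21) = Beta(18.6, 27.9).
E[θ | data] = 18.6/(18.6+27.9) = 0.4000.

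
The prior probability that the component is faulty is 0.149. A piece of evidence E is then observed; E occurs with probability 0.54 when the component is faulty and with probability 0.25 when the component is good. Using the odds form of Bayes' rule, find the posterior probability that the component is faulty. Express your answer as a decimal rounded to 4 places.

Posterior probability ≈ 0.2744

Prior odds = 0.149/(1−0.149) = 0.17509.
Likelihood ratio for E = 0.54/0.25 = 2.1600.
Posterior odds = prior odds × LR = 0.37819.
Posterior probability = odds/(1+odds) = 0.37819/1.3782 = 0.2744.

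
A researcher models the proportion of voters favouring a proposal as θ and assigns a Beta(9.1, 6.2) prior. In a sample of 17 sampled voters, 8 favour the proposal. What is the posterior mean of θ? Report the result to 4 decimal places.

Observing 8 successes and 9 failures updates Beta(9.1, 6.2) by adding the success and failure counts to the two shape parameters: α = 9.1+8 = 17.1, β = 6.2+9 = 15.2.
E[θ | data] = 17.1/(17.1+15.2) = 0.5294.

Posterior mean ≈ 0.5294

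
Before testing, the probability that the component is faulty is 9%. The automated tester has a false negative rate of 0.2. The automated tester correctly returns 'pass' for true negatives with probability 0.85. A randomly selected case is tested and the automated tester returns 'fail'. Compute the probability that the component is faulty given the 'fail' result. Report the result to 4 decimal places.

P(H | E) ≈ 0.3453

Write H for 'the component is faulty'. Prior odds H:¬H = 0.09/0.91 = 0.098901. For the 'fail' outcome, the likelihood ratio is 0.8/0.15 = 5.3333.
Posterior odds = 0.098901 × 5.3333 = 0.52747, so P(H|E) = 0.52747/(1+0.52747) = 0.3453.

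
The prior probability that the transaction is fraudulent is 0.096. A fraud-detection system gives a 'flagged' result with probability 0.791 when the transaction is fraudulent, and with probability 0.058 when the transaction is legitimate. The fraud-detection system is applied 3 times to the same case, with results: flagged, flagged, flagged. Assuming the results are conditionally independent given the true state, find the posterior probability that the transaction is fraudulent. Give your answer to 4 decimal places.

Posterior P(H) ≈ 0.9963

With H the event that the transaction is fraudulent, the joint likelihood of the observed sequence is P(data|H) = 0.791·0.791·0.791 = 0.49491 and P(data|¬H) = 0.058·0.058·0.058 = 0.00019511.
Bayes: P(H|data) = 0.096·0.49491 / (0.096·0.49491 + 0.904·0.00019511) = 0.047512/0.047688 = 0.9963.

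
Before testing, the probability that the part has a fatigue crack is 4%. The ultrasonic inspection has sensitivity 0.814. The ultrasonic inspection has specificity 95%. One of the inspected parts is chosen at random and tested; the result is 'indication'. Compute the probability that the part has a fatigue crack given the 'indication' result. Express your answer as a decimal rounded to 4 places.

Let H be the event that the part has a fatigue crack. P(H) = 0.04, so P(¬H) = 0.96. With E the 'indication' result, P(E|H) = 0.814 and P(E|¬H) = 0.05.
P(E) = 0.814·0.04 + 0.05·0.96 = 0.032560 + 0.048000 = 0.080560.
By Bayes' theorem, P(H|E) = 0.032560 / 0.080560 = 0.4042.

P(H | E) ≈ 0.4042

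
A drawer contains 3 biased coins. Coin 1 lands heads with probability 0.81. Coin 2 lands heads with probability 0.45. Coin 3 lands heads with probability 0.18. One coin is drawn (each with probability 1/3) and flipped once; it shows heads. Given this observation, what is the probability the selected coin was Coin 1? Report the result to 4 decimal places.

Posterior probability ≈ 0.5625

Tabulate prior·likelihood by source: [1] prior 0.333333, lik 0.81, product 0.2700; [2] prior 0.333333, lik 0.45, product 0.1500; [3] prior 0.333333, lik 0.18, product 0.06000.
Normalizing constant = 0.48000; the posterior for Coin 1 is its product over the sum, 0.2700/0.48000 = 0.5625.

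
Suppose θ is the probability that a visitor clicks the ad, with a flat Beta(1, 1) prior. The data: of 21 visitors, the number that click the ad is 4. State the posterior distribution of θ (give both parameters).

Observing 4 successes and 17 failures updates Beta(1, 1) by adding the success and failure counts to the two shape parameters: α = 1+4 = 5, β = 1+17 = 18.

Posterior: Beta(5, 18)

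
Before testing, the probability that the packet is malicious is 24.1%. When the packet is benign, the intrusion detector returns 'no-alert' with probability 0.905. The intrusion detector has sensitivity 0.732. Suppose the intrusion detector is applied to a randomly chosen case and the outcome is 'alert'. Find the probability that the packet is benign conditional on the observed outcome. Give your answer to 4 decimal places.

Let H be the event that the packet is malicious. P(H) = 0.241, so P(¬H) = 0.759. With E the 'alert' result, P(E|H) = 0.732 and P(E|¬H) = 0.095.
P(E) = 0.732·0.241 + 0.095·0.759 = 0.17641 + 0.072105 = 0.24852.
By Bayes' theorem, P(H|E) = 0.17641 / 0.24852 = 0.7099. Hence P(¬H|E) = 1 − 0.7099 = 0.2901.

P(¬H | E) ≈ 0.2901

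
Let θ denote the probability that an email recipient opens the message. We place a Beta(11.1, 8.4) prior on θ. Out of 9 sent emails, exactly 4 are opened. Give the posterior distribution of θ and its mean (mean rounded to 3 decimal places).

Posterior: Beta(15.1, 13.4); mean ≈ 0.530

Observing 4 successes and 5 failures updates Beta(11.1, 8.4) by adding the success and failure counts to the two shape parameters: α = 11.1+4 = 15.1, β = 8.4+5 = 13.4.
Posterior mean = α/(α+β) = 15.1/28.5 = 0.530.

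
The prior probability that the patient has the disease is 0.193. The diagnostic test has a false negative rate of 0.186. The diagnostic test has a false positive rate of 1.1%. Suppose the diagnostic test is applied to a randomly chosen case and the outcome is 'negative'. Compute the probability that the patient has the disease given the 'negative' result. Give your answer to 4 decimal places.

Write H for 'the patient has the disease'. Prior odds H:¬H = 0.193/0.807 = 0.23916. For the 'negative' outcome, the likelihood ratio is 0.186/0.989 = 0.18807.
Posterior odds = 0.23916 × 0.18807 = 0.044978, so P(H|E) = 0.044978/(1+0.044978) = 0.0430.

P(H | E) ≈ 0.0430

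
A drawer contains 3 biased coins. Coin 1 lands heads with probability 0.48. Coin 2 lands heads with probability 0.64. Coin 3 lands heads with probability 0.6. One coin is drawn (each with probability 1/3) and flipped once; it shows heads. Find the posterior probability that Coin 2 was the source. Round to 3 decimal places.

Posterior probability ≈ 0.372

P(heads|C1) = 0.48; P(heads|C2) = 0.64; P(heads|C3) = 0.6.
Prior × likelihood for each source: 0.333333·0.48=0.1600, 0.333333·0.64=0.2133, 0.333333·0.6=0.2000. Summing gives P(heads) = 0.57333.
P(Coin 2 | heads) = 0.2133 / 0.57333 = 0.372.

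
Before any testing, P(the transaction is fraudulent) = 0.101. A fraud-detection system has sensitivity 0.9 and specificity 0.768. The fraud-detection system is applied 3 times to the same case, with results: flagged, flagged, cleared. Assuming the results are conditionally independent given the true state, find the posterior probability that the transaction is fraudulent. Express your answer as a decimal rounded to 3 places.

Posterior P(H) ≈ 0.180

Let H be the event that the transaction is fraudulent; start with P(H) = 0.101. P('flagged'|H) = 0.9, P('flagged'|¬H) = 0.232.
Update on result 1 ('flagged'): P(H) ← 0.9·0.1010 / (0.9·0.1010 + 0.232·0.8990) = 0.090900/0.29947 = 0.3035.
Update on result 2 ('flagged'): P(H) ← 0.9·0.3035 / (0.9·0.3035 + 0.232·0.6965) = 0.27318/0.43476 = 0.6284.
Update on result 3 ('cleared'): P(H) ← 0.1·0.6284 / (0.1·0.6284 + 0.768·0.3716) = 0.062835/0.34826 = 0.1804.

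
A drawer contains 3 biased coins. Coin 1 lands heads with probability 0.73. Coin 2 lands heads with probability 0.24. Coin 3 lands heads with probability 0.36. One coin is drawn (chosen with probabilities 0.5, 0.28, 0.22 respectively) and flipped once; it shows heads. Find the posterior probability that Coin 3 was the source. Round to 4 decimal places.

P(heads|C1) = 0.73; P(heads|C2) = 0.24; P(heads|C3) = 0.36.
Prior × likelihood for each source: 0.5·0.73=0.3650, 0.28·0.24=0.06720, 0.22·0.36=0.07920. Summing gives P(heads) = 0.51140.
P(Coin 3 | heads) = 0.07920 / 0.51140 = 0.1549.

Posterior probability ≈ 0.1549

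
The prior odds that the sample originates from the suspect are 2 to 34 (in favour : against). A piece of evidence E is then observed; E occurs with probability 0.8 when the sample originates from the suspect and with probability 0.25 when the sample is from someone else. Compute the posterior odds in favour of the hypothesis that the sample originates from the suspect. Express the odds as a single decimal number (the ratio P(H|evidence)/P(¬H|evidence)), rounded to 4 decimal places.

Prior odds = 2/34 = 0.058824. In log-odds, ln(0.058824) = -2.8332.
Add log likelihood ratio: ln(3.2000) = 1.1632.
Posterior log-odds = -1.6701, so posterior odds = exp(-1.6701) = 0.18824.

Posterior odds ≈ 0.1882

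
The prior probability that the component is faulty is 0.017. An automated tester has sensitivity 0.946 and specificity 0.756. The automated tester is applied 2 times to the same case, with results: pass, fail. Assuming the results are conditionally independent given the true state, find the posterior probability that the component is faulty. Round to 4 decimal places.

Posterior P(H) ≈ 0.0048

With H the event that the component is faulty, the joint likelihood of the observed sequence is P(data|H) = 0.054·0.946 = 0.051084 and P(data|¬H) = 0.756·0.244 = 0.18446.
Bayes: P(H|data) = 0.017·0.051084 / (0.017·0.051084 + 0.983·0.18446) = 0.00086843/0.18220 = 0.0048.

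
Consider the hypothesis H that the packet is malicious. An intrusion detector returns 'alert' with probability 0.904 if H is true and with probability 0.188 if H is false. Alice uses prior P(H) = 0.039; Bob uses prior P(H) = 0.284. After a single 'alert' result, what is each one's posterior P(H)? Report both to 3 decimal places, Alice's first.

Alice: 0.163; Bob: 0.656

P('+'|H) = 0.904, P('+'|¬H) = 0.188.
Alice: numerator 0.904·0.039 = 0.035256; evidence = 0.035256+0.188·0.961 = 0.21592; posterior = 0.163.
Bob: numerator 0.904·0.284 = 0.25674; evidence = 0.25674+0.188·0.716 = 0.39134; posterior = 0.656.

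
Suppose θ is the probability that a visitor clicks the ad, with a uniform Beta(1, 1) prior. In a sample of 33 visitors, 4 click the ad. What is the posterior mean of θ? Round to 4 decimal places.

Posterior mean ≈ 0.1429

The binomial likelihood is conjugate to the Beta prior: with 4 successes and 29 failures, the posterior is Beta(1+4, 1+29) = Beta(5, 30).
Posterior mean = α/(α+β) = 5/35 = 0.1429.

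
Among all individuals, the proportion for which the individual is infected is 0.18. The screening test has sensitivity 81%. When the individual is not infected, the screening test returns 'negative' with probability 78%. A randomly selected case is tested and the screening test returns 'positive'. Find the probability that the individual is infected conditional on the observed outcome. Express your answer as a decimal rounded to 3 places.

Let H be the event that the individual is infected. P(H) = 0.18, so P(¬H) = 0.82. With E the 'positive' result, P(E|H) = 0.81 and P(E|¬H) = 0.22.
P(E) = 0.81·0.18 + 0.22·0.82 = 0.14580 + 0.18040 = 0.32620.
By Bayes' theorem, P(H|E) = 0.14580 / 0.32620 = 0.447.

P(H | E) ≈ 0.447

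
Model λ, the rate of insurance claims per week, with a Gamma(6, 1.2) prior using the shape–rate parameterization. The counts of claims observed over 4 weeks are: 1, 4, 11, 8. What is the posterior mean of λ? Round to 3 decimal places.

Posterior mean ≈ 5.769

Total count ∑xᵢ = 24 over n = 4 weeks.
Gamma is conjugate to the Poisson likelihood: posterior is Gamma(shape = 6+24 = 30, rate = 1.2+4 = 5.2).
E[λ | data] = 30/5.2 = 5.769.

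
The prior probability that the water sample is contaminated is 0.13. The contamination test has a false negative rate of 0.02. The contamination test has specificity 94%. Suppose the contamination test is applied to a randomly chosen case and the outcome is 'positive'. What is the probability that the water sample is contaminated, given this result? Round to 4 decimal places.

P(H | E) ≈ 0.7094

Let H be the event that the water sample is contaminated. P(H) = 0.13, so P(¬H) = 0.87. With E the 'positive' result, P(E|H) = 0.98 and P(E|¬H) = 0.06.
P(E) = 0.98·0.13 + 0.06·0.87 = 0.12740 + 0.052200 = 0.17960.
By Bayes' theorem, P(H|E) = 0.12740 / 0.17960 = 0.7094.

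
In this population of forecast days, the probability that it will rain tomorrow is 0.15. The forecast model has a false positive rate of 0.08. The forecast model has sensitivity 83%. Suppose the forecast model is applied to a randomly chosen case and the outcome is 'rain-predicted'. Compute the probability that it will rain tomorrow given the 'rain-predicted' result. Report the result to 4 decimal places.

P(H | E) ≈ 0.6468

Write H for 'it will rain tomorrow'. Prior odds H:¬H = 0.15/0.85 = 0.17647. For the 'rain-predicted' outcome, the likelihood ratio is 0.83/0.08 = 10.375.
Posterior odds = 0.17647 × 10.375 = 1.8309, so P(H|E) = 1.8309/(1+1.8309) = 0.6468.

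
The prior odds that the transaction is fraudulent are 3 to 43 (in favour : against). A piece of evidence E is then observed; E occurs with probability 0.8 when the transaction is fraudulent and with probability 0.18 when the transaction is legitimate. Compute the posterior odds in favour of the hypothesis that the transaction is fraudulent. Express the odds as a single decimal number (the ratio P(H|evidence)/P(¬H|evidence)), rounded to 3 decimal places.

Prior odds = 3/43 = 0.069767.
Likelihood ratio for E = 0.8/0.18 = 4.4444.
Posterior odds = prior odds × LR = 0.31008.

Posterior odds ≈ 0.310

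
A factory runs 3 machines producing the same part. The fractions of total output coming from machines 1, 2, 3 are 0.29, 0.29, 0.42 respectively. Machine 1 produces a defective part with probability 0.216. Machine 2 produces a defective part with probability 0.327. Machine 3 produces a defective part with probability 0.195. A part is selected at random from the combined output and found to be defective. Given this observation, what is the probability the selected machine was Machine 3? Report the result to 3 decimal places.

Tabulate prior·likelihood by source: [1] prior 0.29, lik 0.216, product 0.06264; [2] prior 0.29, lik 0.327, product 0.09483; [3] prior 0.42, lik 0.195, product 0.08190.
Normalizing constant = 0.23937; the posterior for Machine 3 is its product over the sum, 0.08190/0.23937 = 0.342.

Posterior probability ≈ 0.342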